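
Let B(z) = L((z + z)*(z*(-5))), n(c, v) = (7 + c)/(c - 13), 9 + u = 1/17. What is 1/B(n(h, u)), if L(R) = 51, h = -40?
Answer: 1/51 ≈ 0.019608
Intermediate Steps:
u = -152/17 (u = -9 + 1/17 = -152/17 ≈ -8.9412)
n(c, v) = (7 + c)/(-13 + c)
B(z) = 51
1/B(n(h, u)) = 1/51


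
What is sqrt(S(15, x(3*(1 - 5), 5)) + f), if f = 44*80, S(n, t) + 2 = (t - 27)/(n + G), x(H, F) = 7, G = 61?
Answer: sqrt(1269903)/19 ≈ 59.310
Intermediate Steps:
S(n, t) = -2 + (-27 + t)/(61 + n) (S(n, t) = -2 + (t - 27)/(n + 61) = -2 + (-27 + t)/(61 + n))
f = 3520
sqrt(S(15, x(3*(1 - 5), 5)) + f) = sqrt((-149 + 7 - 2*15)/(61 + 15) + 3520) = sqrt((-149 + 7 - 30)/76 + 3520) = sqrt((1/76)*(-172) + 3520) = sqrt(-43/19 + 3520) = sqrt(66837/19) = sqrt(1269903)/19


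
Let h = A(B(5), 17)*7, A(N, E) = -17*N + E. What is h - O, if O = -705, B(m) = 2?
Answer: 586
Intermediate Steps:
A(N, E) = E - 17*N
h = -119 (h = (17 - 17*2)*7 = (17 - 34)*7 = -17*7 = -119)
h - O = -119 - 1*(-705) = -119 + 705 = 586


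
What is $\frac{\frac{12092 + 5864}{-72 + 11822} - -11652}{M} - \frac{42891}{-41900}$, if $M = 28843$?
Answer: $\frac{405466166683}{284002599500} \approx 1.4277$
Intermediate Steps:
$\frac{\frac{12092 + 5864}{-72 + 11822} - -11652}{M} - \frac{42891}{-41900} = \frac{\frac{12092 + 5864}{-72 + 11822} - -11652}{28843} - \frac{42891}{-41900} = \left(\frac{17956}{11750} + 11652\right) \frac{1}{28843} - - \frac{42891}{41900} = \left(17956 \cdot \frac{1}{11750} + 11652\right) \frac{1}{28843} + \frac{42891}{41900} = \left(\frac{8978}{5875} + 11652\right) \frac{1}{28843} + \frac{42891}{41900} = \frac{68464478}{5875} \cdot \frac{1}{28843} + \frac{42891}{41900} = \frac{68464478}{169452625} + \frac{42891}{41900} = \frac{405466166683}{284002599500}$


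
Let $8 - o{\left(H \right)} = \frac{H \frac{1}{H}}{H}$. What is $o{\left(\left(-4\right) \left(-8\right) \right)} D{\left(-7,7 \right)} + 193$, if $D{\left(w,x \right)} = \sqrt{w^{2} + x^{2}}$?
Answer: $193 + \frac{1785 \sqrt{2}}{32} \approx 271.89$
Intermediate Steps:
$o{\left(H \right)} = 8 - \frac{1}{H}$ ($o{\left(H \right)} = 8 - \frac{H \frac{1}{H}}{H} = 8 - 1 \frac{1}{H} = 8 - \frac{1}{H}$)
$o{\left(\left(-4\right) \left(-8\right) \right)} D{\left(-7,7 \right)} + 193 = \left(8 - \frac{1}{\left(-4\right) \left(-8\right)}\right) \sqrt{\left(-7\right)^{2} + 7^{2}} + 193 = \left(8 - \frac{1}{32}\right) \sqrt{49 + 49} + 193 = \left(8 - \frac{1}{32}\right) \sqrt{98} + 193 = \left(8 - \frac{1}{32}\right) 7 \sqrt{2} + 193 = \frac{255 \cdot 7 \sqrt{2}}{32} + 193 = \frac{1785 \sqrt{2}}{32} + 193 = 193 + \frac{1785 \sqrt{2}}{32}$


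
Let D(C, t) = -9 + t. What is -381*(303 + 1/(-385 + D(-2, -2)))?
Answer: -15238349/132 ≈ -1.1544e+5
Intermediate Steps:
-381*(303 + 1/(-385 + D(-2, -2))) = -381*(303 + 1/(-385 + (-9 - 2))) = -381*(303 + 1/(-385 - 11)) = -381*(303 + 1/(-396)) = -381*(303 - 1/396) = -381*119987/396 = -15238349/132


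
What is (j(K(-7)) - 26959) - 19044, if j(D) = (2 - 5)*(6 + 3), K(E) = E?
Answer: -46030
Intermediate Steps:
j(D) = -27 (j(D) = -3*9 = -27)
(j(K(-7)) - 26959) - 19044 = (-27 - 26959) - 19044 = -26986 - 19044 = -46030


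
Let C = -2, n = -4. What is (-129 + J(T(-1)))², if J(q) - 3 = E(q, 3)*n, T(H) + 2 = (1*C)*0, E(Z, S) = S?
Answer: 19044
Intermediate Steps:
T(H) = -2 (T(H) = -2 + (1*(-2))*0 = -2 - 2*0 = -2 + 0 = -2)
J(q) = -9 (J(q) = 3 + 3*(-4) = 3 - 12 = -9)
(-129 + J(T(-1)))² = (-129 - 9)² = (-138)² = 19044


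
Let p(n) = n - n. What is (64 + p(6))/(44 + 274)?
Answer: 32/159 ≈ 0.20126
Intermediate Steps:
p(n) = 0
(64 + p(6))/(44 + 274) = (64 + 0)/(44 + 274) = 64/318 = 64*(1/318) = 32/159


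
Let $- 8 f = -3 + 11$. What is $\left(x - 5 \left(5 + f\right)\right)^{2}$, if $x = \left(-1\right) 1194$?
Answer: $1473796$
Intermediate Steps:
$f = -1$ ($f = - \frac{-3 + 11}{8} = \left(- \frac{1}{8}\right) 8 = -1$)
$x = -1194$
$\left(x - 5 \left(5 + f\right)\right)^{2} = \left(-1194 - 5 \left(5 - 1\right)\right)^{2} = \left(-1194 - 20\right)^{2} = \left(-1214\right)^{2} = 1473796$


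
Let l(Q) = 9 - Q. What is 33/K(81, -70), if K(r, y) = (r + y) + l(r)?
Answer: -33/61 ≈ -0.54098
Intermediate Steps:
K(r, y) = 9 + y (K(r, y) = (r + y) + (9 - r) = 9 + y)
33/K(81, -70) = 33/(9 - 70) = 33/(-61) = 33*(-1/61) = -33/61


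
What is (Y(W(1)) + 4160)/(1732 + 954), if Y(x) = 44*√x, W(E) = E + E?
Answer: 2080/1343 + 22*√2/1343 ≈ 1.5719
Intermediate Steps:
W(E) = 2*E
(Y(W(1)) + 4160)/(1732 + 954) = (44*√(2*1) + 4160)/(1732 + 954) = (44*√2 + 4160)/2686 = (4160 + 44*√2)*(1/2686) = 2080/1343 + 22*√2/1343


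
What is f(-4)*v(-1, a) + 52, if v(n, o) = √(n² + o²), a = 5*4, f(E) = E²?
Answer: 52 + 16*√401 ≈ 372.40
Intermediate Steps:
a = 20
f(-4)*v(-1, a) + 52 = (-4)²*√((-1)² + 20²) + 52 = 16*√(1 + 400) + 52 = 16*√401 + 52 = 52 + 16*√401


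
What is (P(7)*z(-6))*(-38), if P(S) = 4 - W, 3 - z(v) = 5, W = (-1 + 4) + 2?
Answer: -76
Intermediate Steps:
W = 5 (W = 3 + 2 = 5)
z(v) = -2 (z(v) = 3 - 1*5 = 3 - 5 = -2)
P(S) = -1 (P(S) = 4 - 1*5 = 4 - 5 = -1)
(P(7)*z(-6))*(-38) = -1*(-2)*(-38) = 2*(-38) = -76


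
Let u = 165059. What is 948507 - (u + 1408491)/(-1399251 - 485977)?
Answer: 894076764073/942614 ≈ 9.4851e+5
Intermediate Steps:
948507 - (u + 1408491)/(-1399251 - 485977) = 948507 - (165059 + 1408491)/(-1399251 - 485977) = 948507 - 1573550/(-1885228) = 948507 - 1573550*(-1)/1885228 = 948507 - 1*(-786775/942614) = 948507 + 786775/942614 = 894076764073/942614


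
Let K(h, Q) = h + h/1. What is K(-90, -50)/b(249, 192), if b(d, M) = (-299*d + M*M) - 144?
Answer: 60/12577 ≈ 0.0047706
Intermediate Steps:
b(d, M) = -144 + M**2 - 299*d (b(d, M) = (-299*d + M**2) - 144 = (M**2 - 299*d) - 144 = -144 + M**2 - 299*d)
K(h, Q) = 2*h (K(h, Q) = h + h*1 = h + h = 2*h)
K(-90, -50)/b(249, 192) = (2*(-90))/(-144 + 192**2 - 299*249) = -180/(-144 + 36864 - 74451) = -180/(-37731) = -180*(-1/37731) = 60/12577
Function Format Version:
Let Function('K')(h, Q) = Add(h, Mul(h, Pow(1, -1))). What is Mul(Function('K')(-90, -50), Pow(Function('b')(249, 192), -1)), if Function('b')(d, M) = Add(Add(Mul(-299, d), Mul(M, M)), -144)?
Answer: Rational(60, 12577) ≈ 0.0047706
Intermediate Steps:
Function('b')(d, M) = Add(-144, Pow(M, 2), Mul(-299, d)) (Function('b')(d, M) = Add(Add(Mul(-299, d), Pow(M, 2)), -144) = Add(Add(Pow(M, 2), Mul(-299, d)), -144) = Add(-144, Pow(M, 2), Mul(-299, d)))
Function('K')(h, Q) = Mul(2, h) (Function('K')(h, Q) = Add(h, Mul(h, 1)) = Add(h, h) = Mul(2, h))
Mul(Function('K')(-90, -50), Pow(Function('b')(249, 192), -1)) = Mul(Mul(2, -90), Pow(Add(-144, Pow(192, 2), Mul(-299, 249)), -1)) = Mul(-180, Pow(Add(-144, 36864, -74451), -1)) = Mul(-180, Pow(-37731, -1)) = Mul(-180, Rational(-1, 37731)) = Rational(60, 12577)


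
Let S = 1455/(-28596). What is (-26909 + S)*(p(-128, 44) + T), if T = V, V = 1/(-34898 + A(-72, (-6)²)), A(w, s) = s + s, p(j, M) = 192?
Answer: -1715091019848143/331961432 ≈ -5.1665e+6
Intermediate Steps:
A(w, s) = 2*s
V = -1/34826 (V = 1/(-34898 + 2*(-6)²) = 1/(-34898 + 2*36) = 1/(-34898 + 72) = 1/(-34826) = -1/34826 ≈ -2.8714e-5)
T = -1/34826 ≈ -2.8714e-5
S = -485/9532 (S = 1455*(-1/28596) = -485/9532 ≈ -0.050881)
(-26909 + S)*(p(-128, 44) + T) = (-26909 - 485/9532)*(192 - 1/34826) = -256497073/9532*6686591/34826 = -1715091019848143/331961432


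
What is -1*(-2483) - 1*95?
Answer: 2388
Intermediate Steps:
-1*(-2483) - 1*95 = 2483 - 95 = 2388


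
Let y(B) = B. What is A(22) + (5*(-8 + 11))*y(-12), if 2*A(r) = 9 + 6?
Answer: -345/2 ≈ -172.50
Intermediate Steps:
A(r) = 15/2 (A(r) = (9 + 6)/2 = (½)*15 = 15/2)
A(22) + (5*(-8 + 11))*y(-12) = 15/2 + (5*(-8 + 11))*(-12) = 15/2 + (5*3)*(-12) = 15/2 + 15*(-12) = 15/2 - 180 = -345/2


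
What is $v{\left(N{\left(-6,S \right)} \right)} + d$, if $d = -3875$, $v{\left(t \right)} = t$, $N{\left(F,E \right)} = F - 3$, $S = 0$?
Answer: $-3884$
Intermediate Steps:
$N{\left(F,E \right)} = -3 + F$
$v{\left(N{\left(-6,S \right)} \right)} + d = \left(-3 - 6\right) - 3875 = -9 - 3875 = -3884$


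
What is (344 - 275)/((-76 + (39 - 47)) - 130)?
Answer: -69/214 ≈ -0.32243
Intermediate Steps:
(344 - 275)/((-76 + (39 - 47)) - 130) = 69/((-76 - 8) - 130) = 69/(-84 - 130) = 69/(-214) = 69*(-1/214) = -69/214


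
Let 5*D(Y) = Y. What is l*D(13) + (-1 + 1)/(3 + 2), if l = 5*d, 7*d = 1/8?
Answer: 13/56 ≈ 0.23214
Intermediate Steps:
d = 1/56 (d = (⅐)/8 = (⅐)*(⅛) = 1/56 ≈ 0.017857)
l = 5/56 (l = 5*(1/56) = 5/56 ≈ 0.089286)
D(Y) = Y/5
l*D(13) + (-1 + 1)/(3 + 2) = 5*((⅕)*13)/56 + (-1 + 1)/(3 + 2) = (5/56)*(13/5) + 0/5 = 13/56 + (⅕)*0 = 13/56 + 0 = 13/56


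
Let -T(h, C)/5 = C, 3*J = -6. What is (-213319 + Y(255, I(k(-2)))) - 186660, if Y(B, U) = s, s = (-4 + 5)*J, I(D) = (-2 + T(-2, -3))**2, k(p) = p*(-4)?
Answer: -399981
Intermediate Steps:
J = -2 (J = (1/3)*(-6) = -2)
T(h, C) = -5*C
k(p) = -4*p
I(D) = 169 (I(D) = (-2 - 5*(-3))**2 = (-2 + 15)**2 = 13**2 = 169)
s = -2 (s = (-4 + 5)*(-2) = 1*(-2) = -2)
Y(B, U) = -2
(-213319 + Y(255, I(k(-2)))) - 186660 = (-213319 - 2) - 186660 = -213321 - 186660 = -399981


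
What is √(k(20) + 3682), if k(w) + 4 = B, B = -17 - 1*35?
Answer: 7*√74 ≈ 60.216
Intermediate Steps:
B = -52 (B = -17 - 35 = -52)
k(w) = -56 (k(w) = -4 - 52 = -56)
√(k(20) + 3682) = √(-56 + 3682) = √3626 = 7*√74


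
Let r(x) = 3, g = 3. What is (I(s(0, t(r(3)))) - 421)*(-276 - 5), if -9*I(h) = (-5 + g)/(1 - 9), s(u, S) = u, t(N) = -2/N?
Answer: 4259117/36 ≈ 1.1831e+5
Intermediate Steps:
I(h) = -1/36 (I(h) = -(-5 + 3)/(9*(1 - 9)) = -(-2)/(9*(-8)) = -(-2)*(-1)/(9*8) = -1/9*1/4 = -1/36)
(I(s(0, t(r(3)))) - 421)*(-276 - 5) = (-1/36 - 421)*(-276 - 5) = -15157/36*(-281) = 4259117/36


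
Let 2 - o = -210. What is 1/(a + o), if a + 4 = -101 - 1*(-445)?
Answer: 1/552 ≈ 0.0018116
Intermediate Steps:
o = 212 (o = 2 - 1*(-210) = 2 + 210 = 212)
a = 340 (a = -4 + (-101 - 1*(-445)) = -4 + (-101 + 445) = -4 + 344 = 340)
1/(a + o) = 1/(340 + 212) = 1/552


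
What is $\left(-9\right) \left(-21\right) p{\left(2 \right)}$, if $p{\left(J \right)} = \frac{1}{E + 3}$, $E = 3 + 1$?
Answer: $27$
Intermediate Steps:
$E = 4$
$p{\left(J \right)} = \frac{1}{7}$ ($p{\left(J \right)} = \frac{1}{4 + 3} = \frac{1}{7}$)
$\left(-9\right) \left(-21\right) p{\left(2 \right)} = \left(-9\right) \left(-21\right) \frac{1}{7} = 189 \cdot \frac{1}{7} = 27$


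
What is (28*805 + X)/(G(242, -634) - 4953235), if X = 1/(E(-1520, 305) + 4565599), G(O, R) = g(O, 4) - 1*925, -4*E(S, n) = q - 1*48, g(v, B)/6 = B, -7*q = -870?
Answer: -720357201137/158329527195092 ≈ -0.0045497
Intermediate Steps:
q = 870/7 (q = -⅐*(-870) = 870/7 ≈ 124.29)
g(v, B) = 6*B
E(S, n) = -267/14 (E(S, n) = -(870/7 - 1*48)/4 = -(870/7 - 48)/4 = -¼*534/7 = -267/14)
G(O, R) = -901 (G(O, R) = 6*4 - 1*925 = 24 - 925 = -901)
X = 14/63918119 (X = 1/(-267/14 + 4565599) = 1/(63918119/14) = 14/63918119 ≈ 2.1903e-7)
(28*805 + X)/(G(242, -634) - 4953235) = (28*805 + 14/63918119)/(-901 - 4953235) = (22540 + 14/63918119)/(-4954136) = (1440714402274/63918119)*(-1/4954136) = -720357201137/158329527195092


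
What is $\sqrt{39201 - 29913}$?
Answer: $6 \sqrt{258} \approx 96.374$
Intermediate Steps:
$\sqrt{39201 - 29913} = \sqrt{9288} = 6 \sqrt{258}$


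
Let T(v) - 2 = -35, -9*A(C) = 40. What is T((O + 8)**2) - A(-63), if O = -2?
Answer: -257/9 ≈ -28.556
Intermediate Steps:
A(C) = -40/9 (A(C) = -1/9*40 = -40/9)
T(v) = -33 (T(v) = 2 - 35 = -33)
T((O + 8)**2) - A(-63) = -33 - 1*(-40/9) = -33 + 40/9 = -257/9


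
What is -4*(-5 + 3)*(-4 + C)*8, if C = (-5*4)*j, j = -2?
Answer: 2304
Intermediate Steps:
C = 40 (C = -5*4*(-2) = -20*(-2) = 40)
-4*(-5 + 3)*(-4 + C)*8 = -4*(-5 + 3)*(-4 + 40)*8 = -(-8)*36*8 = -4*(-72)*8 = 288*8 = 2304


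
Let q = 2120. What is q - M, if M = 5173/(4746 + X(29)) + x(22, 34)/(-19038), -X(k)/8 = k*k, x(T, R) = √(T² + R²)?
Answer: 4207013/1982 + √410/9519 ≈ 2122.6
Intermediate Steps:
x(T, R) = √(R² + T²)
X(k) = -8*k² (X(k) = -8*k*k = -8*k²)
M = -5173/1982 - √410/9519 (M = 5173/(4746 - 8*29²) + √(34² + 22²)/(-19038) = 5173/(4746 - 8*841) + √(1156 + 484)*(-1/19038) = 5173/(4746 - 6728) + √1640*(-1/19038) = 5173/(-1982) + (2*√410)*(-1/19038) = 5173*(-1/1982) - √410/9519 = -5173/1982 - √410/9519 ≈ -2.6121)
q - M = 2120 - (-5173/1982 - √410/9519) = 2120 + (5173/1982 + √410/9519) = 4207013/1982 + √410/9519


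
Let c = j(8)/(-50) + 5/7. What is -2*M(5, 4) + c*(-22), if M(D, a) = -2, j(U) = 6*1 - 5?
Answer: -1973/175 ≈ -11.274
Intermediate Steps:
j(U) = 1 (j(U) = 6 - 5 = 1)
c = 243/350 (c = 1/(-50) + 5/7 = 1*(-1/50) + 5*(⅐) = -1/50 + 5/7 = 243/350 ≈ 0.69429)
-2*M(5, 4) + c*(-22) = -2*(-2) + (243/350)*(-22) = 4 - 2673/175 = -1973/175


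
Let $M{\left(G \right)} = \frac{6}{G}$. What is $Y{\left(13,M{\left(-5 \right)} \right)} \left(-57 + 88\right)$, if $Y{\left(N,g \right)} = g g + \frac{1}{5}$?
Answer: $\frac{1271}{25} \approx 50.84$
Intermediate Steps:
$Y{\left(N,g \right)} = \frac{1}{5} + g^{2}$ ($Y{\left(N,g \right)} = g^{2} + \frac{1}{5} = \frac{1}{5} + g^{2}$)
$Y{\left(13,M{\left(-5 \right)} \right)} \left(-57 + 88\right) = \left(\frac{1}{5} + \left(\frac{6}{-5}\right)^{2}\right) \left(-57 + 88\right) = \left(\frac{1}{5} + \left(6 \left(- \frac{1}{5}\right)\right)^{2}\right) 31 = \left(\frac{1}{5} + \left(- \frac{6}{5}\right)^{2}\right) 31 = \left(\frac{1}{5} + \frac{36}{25}\right) 31 = \frac{41}{25} \cdot 31 = \frac{1271}{25}$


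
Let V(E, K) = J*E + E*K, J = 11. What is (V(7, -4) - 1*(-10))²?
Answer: 3481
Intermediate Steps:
V(E, K) = 11*E + E*K
(V(7, -4) - 1*(-10))² = (7*(11 - 4) - 1*(-10))² = (7*7 + 10)² = (49 + 10)² = 59² = 3481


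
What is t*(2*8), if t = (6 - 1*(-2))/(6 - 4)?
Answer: 64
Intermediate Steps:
t = 4 (t = (6 + 2)/2 = 8*(½) = 4)
t*(2*8) = 4*(2*8) = 4*16 = 64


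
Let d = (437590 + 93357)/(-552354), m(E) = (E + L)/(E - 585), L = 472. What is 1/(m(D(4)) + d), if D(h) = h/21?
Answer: -6783459474/11997702371 ≈ -0.56540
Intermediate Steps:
D(h) = h/21 (D(h) = h*(1/21) = h/21)
m(E) = (472 + E)/(-585 + E) (m(E) = (E + 472)/(E - 585) = (472 + E)/(-585 + E))
d = -530947/552354 (d = 530947*(-1/552354) = -530947/552354 ≈ -0.96124)
1/(m(D(4)) + d) = 1/((472 + (1/21)*4)/(-585 + (1/21)*4) - 530947/552354) = 1/((472 + 4/21)/(-585 + 4/21) - 530947/552354) = 1/((9916/21)/(-12281/21) - 530947/552354) = 1/(-21/12281*9916/21 - 530947/552354) = 1/(-9916/12281 - 530947/552354) = 1/(-11997702371/6783459474) = -6783459474/11997702371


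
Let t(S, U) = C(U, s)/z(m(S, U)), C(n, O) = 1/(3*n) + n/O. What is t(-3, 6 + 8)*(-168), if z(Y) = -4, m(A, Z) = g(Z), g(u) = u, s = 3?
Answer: 197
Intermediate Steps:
C(n, O) = 1/(3*n) + n/O (C(n, O) = 1*(1/(3*n)) + n/O = 1/(3*n) + n/O)
m(A, Z) = Z
t(S, U) = -U/12 - 1/(12*U) (t(S, U) = (1/(3*U) + U/3)/(-4) = (1/(3*U) + U*(1/3))*(-1/4) = (1/(3*U) + U/3)*(-1/4) = (U/3 + 1/(3*U))*(-1/4) = -U/12 - 1/(12*U))
t(-3, 6 + 8)*(-168) = ((-1 - (6 + 8)**2)/(12*(6 + 8)))*(-168) = ((1/12)*(-1 - 1*14**2)/14)*(-168) = ((1/12)*(1/14)*(-1 - 1*196))*(-168) = ((1/12)*(1/14)*(-1 - 196))*(-168) = ((1/12)*(1/14)*(-197))*(-168) = -197/168*(-168) = 197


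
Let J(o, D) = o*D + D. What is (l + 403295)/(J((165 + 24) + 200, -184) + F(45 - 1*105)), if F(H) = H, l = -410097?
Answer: 179/1890 ≈ 0.094709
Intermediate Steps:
J(o, D) = D + D*o (J(o, D) = D*o + D = D + D*o)
(l + 403295)/(J((165 + 24) + 200, -184) + F(45 - 1*105)) = (-410097 + 403295)/(-184*(1 + ((165 + 24) + 200)) + (45 - 1*105)) = -6802/(-184*(1 + (189 + 200)) + (45 - 105)) = -6802/(-184*(1 + 389) - 60) = -6802/(-184*390 - 60) = -6802/(-71760 - 60) = -6802/(-71820) = -6802*(-1/71820) = 179/1890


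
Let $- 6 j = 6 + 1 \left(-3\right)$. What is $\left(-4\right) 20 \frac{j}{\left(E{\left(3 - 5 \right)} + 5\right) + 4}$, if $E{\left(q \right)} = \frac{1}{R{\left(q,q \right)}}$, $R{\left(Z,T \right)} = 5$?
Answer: $\frac{100}{23} \approx 4.3478$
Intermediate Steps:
$E{\left(q \right)} = \frac{1}{5}$
$j = - \frac{1}{2}$ ($j = - \frac{6 + 1 \left(-3\right)}{6} = - \frac{6 - 3}{6} = \left(- \frac{1}{6}\right) 3 = - \frac{1}{2} \approx -0.5$)
$\left(-4\right) 20 \frac{j}{\left(E{\left(3 - 5 \right)} + 5\right) + 4} = \left(-4\right) 20 \left(- \frac{1}{2 \left(\left(\frac{1}{5} + 5\right) + 4\right)}\right) = - 80 \left(- \frac{1}{2 \left(\frac{26}{5} + 4\right)}\right) = - 80 \left(- \frac{1}{2 \cdot \frac{46}{5}}\right) = - 80 \left(\left(- \frac{1}{2}\right) \frac{5}{46}\right) = \left(-80\right) \left(- \frac{5}{92}\right) = \frac{100}{23}$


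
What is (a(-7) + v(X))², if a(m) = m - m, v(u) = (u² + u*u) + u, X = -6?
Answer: 4356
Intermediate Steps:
v(u) = u + 2*u² (v(u) = (u² + u²) + u = 2*u² + u = u + 2*u²)
a(m) = 0
(a(-7) + v(X))² = (0 - 6*(1 + 2*(-6)))² = (0 - 6*(1 - 12))² = (0 - 6*(-11))² = (0 + 66)² = 66² = 4356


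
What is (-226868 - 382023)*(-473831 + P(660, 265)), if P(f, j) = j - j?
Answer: 288511431421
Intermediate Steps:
P(f, j) = 0
(-226868 - 382023)*(-473831 + P(660, 265)) = (-226868 - 382023)*(-473831 + 0) = -608891*(-473831) = 288511431421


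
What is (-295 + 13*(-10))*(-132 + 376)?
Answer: -103700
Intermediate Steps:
(-295 + 13*(-10))*(-132 + 376) = (-295 - 130)*244 = -425*244 = -103700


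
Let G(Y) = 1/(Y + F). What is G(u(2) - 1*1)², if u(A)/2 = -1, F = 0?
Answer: ⅑ ≈ 0.11111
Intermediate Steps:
u(A) = -2 (u(A) = 2*(-1) = -2)
G(Y) = 1/Y (G(Y) = 1/(Y + 0) = 1/Y)
G(u(2) - 1*1)² = (1/(-2 - 1*1))² = (1/(-2 - 1))² = (1/(-3))² = (-⅓)² = ⅑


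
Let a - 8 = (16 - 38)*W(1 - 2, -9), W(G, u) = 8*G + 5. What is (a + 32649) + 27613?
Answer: 60336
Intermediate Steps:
W(G, u) = 5 + 8*G
a = 74 (a = 8 + (16 - 38)*(5 + 8*(1 - 2)) = 8 - 22*(5 + 8*(-1)) = 8 - 22*(5 - 8) = 8 - 22*(-3) = 8 + 66 = 74)
(a + 32649) + 27613 = (74 + 32649) + 27613 = 32723 + 27613 = 60336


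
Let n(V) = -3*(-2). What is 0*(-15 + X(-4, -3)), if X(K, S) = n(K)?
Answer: 0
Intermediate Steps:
n(V) = 6
X(K, S) = 6
0*(-15 + X(-4, -3)) = 0*(-15 + 6) = 0*(-9) = 0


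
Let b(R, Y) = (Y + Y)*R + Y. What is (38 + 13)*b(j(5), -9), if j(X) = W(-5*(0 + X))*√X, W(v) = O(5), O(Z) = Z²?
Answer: -459 - 22950*√5 ≈ -51777.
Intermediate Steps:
W(v) = 25 (W(v) = 5² = 25)
j(X) = 25*√X
b(R, Y) = Y + 2*R*Y (b(R, Y) = (2*Y)*R + Y = 2*R*Y + Y = Y + 2*R*Y)
(38 + 13)*b(j(5), -9) = (38 + 13)*(-9*(1 + 2*(25*√5))) = 51*(-9*(1 + 50*√5)) = 51*(-9 - 450*√5) = -459 - 22950*√5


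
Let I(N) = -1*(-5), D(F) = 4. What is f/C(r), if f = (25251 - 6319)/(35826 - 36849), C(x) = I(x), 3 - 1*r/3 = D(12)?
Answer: -18932/5115 ≈ -3.7013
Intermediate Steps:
r = -3 (r = 9 - 3*4 = 9 - 12 = -3)
I(N) = 5
C(x) = 5
f = -18932/1023 (f = 18932/(-1023) = 18932*(-1/1023) = -18932/1023 ≈ -18.506)
f/C(r) = -18932/1023/5 = -18932/1023*1/5 = -18932/5115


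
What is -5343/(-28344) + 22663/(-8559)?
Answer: -198876445/80865432 ≈ -2.4594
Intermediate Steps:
-5343/(-28344) + 22663/(-8559) = -5343*(-1/28344) + 22663*(-1/8559) = 1781/9448 - 22663/8559 = -198876445/80865432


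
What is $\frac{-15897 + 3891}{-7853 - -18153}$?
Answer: $- \frac{6003}{5150} \approx -1.1656$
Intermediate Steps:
$\frac{-15897 + 3891}{-7853 - -18153} = - \frac{12006}{-7853 + 18153} = - \frac{12006}{10300} = \left(-12006\right) \frac{1}{10300} = - \frac{6003}{5150}$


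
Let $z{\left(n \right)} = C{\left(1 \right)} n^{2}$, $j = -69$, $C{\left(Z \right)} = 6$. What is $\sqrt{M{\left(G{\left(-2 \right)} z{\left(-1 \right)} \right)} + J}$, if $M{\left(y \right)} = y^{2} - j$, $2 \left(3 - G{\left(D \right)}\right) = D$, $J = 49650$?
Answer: $\sqrt{50295} \approx 224.27$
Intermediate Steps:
$G{\left(D \right)} = 3 - \frac{D}{2}$
$z{\left(n \right)} = 6 n^{2}$
$M{\left(y \right)} = 69 + y^{2}$ ($M{\left(y \right)} = y^{2} - -69 = y^{2} + 69 = 69 + y^{2}$)
$\sqrt{M{\left(G{\left(-2 \right)} z{\left(-1 \right)} \right)} + J} = \sqrt{\left(69 + \left(\left(3 - -1\right) 6 \left(-1\right)^{2}\right)^{2}\right) + 49650} = \sqrt{\left(69 + \left(\left(3 + 1\right) 6 \cdot 1\right)^{2}\right) + 49650} = \sqrt{\left(69 + \left(4 \cdot 6\right)^{2}\right) + 49650} = \sqrt{\left(69 + 24^{2}\right) + 49650} = \sqrt{\left(69 + 576\right) + 49650} = \sqrt{645 + 49650} = \sqrt{50295}$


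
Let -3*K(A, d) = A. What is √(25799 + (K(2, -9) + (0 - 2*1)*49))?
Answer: √231303/3 ≈ 160.31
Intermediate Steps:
K(A, d) = -A/3
√(25799 + (K(2, -9) + (0 - 2*1)*49)) = √(25799 + (-⅓*2 + (0 - 2*1)*49)) = √(25799 + (-⅔ + (0 - 2)*49)) = √(25799 + (-⅔ - 2*49)) = √(25799 + (-⅔ - 98)) = √(25799 - 296/3) = √(77101/3) = √231303/3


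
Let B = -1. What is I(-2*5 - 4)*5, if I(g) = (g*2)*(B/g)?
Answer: -10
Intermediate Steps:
I(g) = -2 (I(g) = (g*2)*(-1/g) = (2*g)*(-1/g) = -2)
I(-2*5 - 4)*5 = -2*5 = -10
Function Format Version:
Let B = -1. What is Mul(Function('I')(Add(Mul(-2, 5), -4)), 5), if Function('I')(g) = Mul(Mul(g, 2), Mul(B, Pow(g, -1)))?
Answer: -10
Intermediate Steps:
Function('I')(g) = -2 (Function('I')(g) = Mul(Mul(g, 2), Mul(-1, Pow(g, -1))) = Mul(Mul(2, g), Mul(-1, Pow(g, -1))) = -2)
Mul(Function('I')(Add(Mul(-2, 5), -4)), 5) = Mul(-2, 5) = -10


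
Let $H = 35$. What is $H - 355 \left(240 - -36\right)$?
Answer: $-97945$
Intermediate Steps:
$H - 355 \left(240 - -36\right) = 35 - 355 \left(240 - -36\right) = 35 - 355 \left(240 + 36\right) = 35 - 97980 = -97945$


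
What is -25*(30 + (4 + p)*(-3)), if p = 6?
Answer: 0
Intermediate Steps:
-25*(30 + (4 + p)*(-3)) = -25*(30 + (4 + 6)*(-3)) = -25*(30 + 10*(-3)) = -25*(30 - 30) = -25*0 = 0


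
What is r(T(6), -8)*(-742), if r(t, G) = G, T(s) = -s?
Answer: 5936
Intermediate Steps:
r(T(6), -8)*(-742) = -8*(-742) = 5936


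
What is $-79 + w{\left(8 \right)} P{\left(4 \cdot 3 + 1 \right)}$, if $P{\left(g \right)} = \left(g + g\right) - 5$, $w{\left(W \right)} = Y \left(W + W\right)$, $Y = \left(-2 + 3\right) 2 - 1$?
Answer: $257$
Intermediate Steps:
$Y = 1$ ($Y = 1 \cdot 2 - 1 = 2 - 1 = 1$)
$w{\left(W \right)} = 2 W$ ($w{\left(W \right)} = 1 \left(W + W\right) = 1 \cdot 2 W = 2 W$)
$P{\left(g \right)} = -5 + 2 g$ ($P{\left(g \right)} = 2 g - 5 = -5 + 2 g$)
$-79 + w{\left(8 \right)} P{\left(4 \cdot 3 + 1 \right)} = -79 + 2 \cdot 8 \left(-5 + 2 \left(4 \cdot 3 + 1\right)\right) = -79 + 16 \left(-5 + 2 \left(12 + 1\right)\right) = -79 + 16 \left(-5 + 2 \cdot 13\right) = -79 + 16 \left(-5 + 26\right) = -79 + 16 \cdot 21 = -79 + 336 = 257$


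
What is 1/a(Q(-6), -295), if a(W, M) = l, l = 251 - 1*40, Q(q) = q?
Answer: 1/211 ≈ 0.0047393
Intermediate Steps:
l = 211 (l = 251 - 40 = 211)
a(W, M) = 211
1/a(Q(-6), -295) = 1/211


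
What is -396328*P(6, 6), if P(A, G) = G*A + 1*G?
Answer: -16645776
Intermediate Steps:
P(A, G) = G + A*G (P(A, G) = A*G + G = G + A*G)
-396328*P(6, 6) = -2377968*(1 + 6) = -2377968*7 = -396328*42 = -16645776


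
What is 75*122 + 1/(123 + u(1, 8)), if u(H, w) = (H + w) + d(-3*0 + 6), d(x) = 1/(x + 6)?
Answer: 14502762/1585 ≈ 9150.0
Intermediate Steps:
d(x) = 1/(6 + x)
u(H, w) = 1/12 + H + w (u(H, w) = (H + w) + 1/(6 + (-3*0 + 6)) = (H + w) + 1/(6 + (0 + 6)) = (H + w) + 1/(6 + 6) = (H + w) + 1/12 = 1/12 + H + w)
75*122 + 1/(123 + u(1, 8)) = 75*122 + 1/(123 + (1/12 + 1 + 8)) = 9150 + 1/(123 + 109/12) = 9150 + 1/(1585/12) = 9150 + 12/1585 = 14502762/1585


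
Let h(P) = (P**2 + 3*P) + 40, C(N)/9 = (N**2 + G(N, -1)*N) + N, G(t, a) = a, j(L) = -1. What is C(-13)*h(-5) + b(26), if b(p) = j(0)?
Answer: 76049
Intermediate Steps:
C(N) = 9*N**2 (C(N) = 9*((N**2 - N) + N) = 9*N**2)
h(P) = 40 + P**2 + 3*P
b(p) = -1
C(-13)*h(-5) + b(26) = (9*(-13)**2)*(40 + (-5)**2 + 3*(-5)) - 1 = (9*169)*(40 + 25 - 15) - 1 = 1521*50 - 1 = 76050 - 1 = 76049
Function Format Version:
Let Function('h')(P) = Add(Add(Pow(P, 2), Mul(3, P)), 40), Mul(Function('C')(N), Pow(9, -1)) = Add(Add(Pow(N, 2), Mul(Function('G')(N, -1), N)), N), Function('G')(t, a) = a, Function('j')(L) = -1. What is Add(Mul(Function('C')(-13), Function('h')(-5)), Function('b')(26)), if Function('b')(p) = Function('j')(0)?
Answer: 76049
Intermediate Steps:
Function('C')(N) = Mul(9, Pow(N, 2)) (Function('C')(N) = Mul(9, Add(Add(Pow(N, 2), Mul(-1, N)), N)) = Mul(9, Pow(N, 2)))
Function('h')(P) = Add(40, Pow(P, 2), Mul(3, P))
Function('b')(p) = -1
Add(Mul(Function('C')(-13), Function('h')(-5)), Function('b')(26)) = Add(Mul(Mul(9, Pow(-13, 2)), Add(40, Pow(-5, 2), Mul(3, -5))), -1) = Add(Mul(Mul(9, 169), Add(40, 25, -15)), -1) = Add(Mul(1521, 50), -1) = Add(76050, -1) = 76049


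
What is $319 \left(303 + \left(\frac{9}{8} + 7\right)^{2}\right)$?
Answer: $\frac{7533823}{64} \approx 1.1772 \cdot 10^{5}$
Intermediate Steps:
$319 \left(303 + \left(\frac{9}{8} + 7\right)^{2}\right) = 319 \left(303 + \left(\frac{65}{8}\right)^{2}\right) = 319 \left(303 + \frac{4225}{64}\right) = 319 \cdot \frac{23617}{64} = \frac{7533823}{64}$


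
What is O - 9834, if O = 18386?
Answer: 8552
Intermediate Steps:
O - 9834 = 18386 - 9834 = 8552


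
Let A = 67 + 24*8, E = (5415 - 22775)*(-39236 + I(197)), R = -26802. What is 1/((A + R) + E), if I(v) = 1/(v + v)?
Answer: 197/134178743469 ≈ 1.4682e-9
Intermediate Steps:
I(v) = 1/(2*v)
E = 134183972440/197 (E = (5415 - 22775)*(-39236 + (1/2)/197) = -17360*(-39236 + (1/2)*(1/197)) = -17360*(-39236 + 1/394) = -17360*(-15458983/394) = 134183972440/197 ≈ 6.8114e+8)
A = 259 (A = 67 + 192 = 259)
1/((A + R) + E) = 1/((259 - 26802) + 134183972440/197) = 1/(-26543 + 134183972440/197) = 1/(134178743469/197) = 197/134178743469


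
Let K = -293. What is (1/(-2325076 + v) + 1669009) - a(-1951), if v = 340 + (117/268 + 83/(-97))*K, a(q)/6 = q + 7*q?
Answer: 106518499108223401/60430644821 ≈ 1.7627e+6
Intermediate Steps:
a(q) = 48*q (a(q) = 6*(q + 7*q) = 6*(8*q) = 48*q)
v = 12030875/25996 (v = 340 + (117/268 + 83/(-97))*(-293) = 340 + (117*(1/268) + 83*(-1/97))*(-293) = 340 + (117/268 - 83/97)*(-293) = 340 - 10895/25996*(-293) = 340 + 3192235/25996 = 12030875/25996 ≈ 462.80)
(1/(-2325076 + v) + 1669009) - a(-1951) = (1/(-2325076 + 12030875/25996) + 1669009) - 48*(-1951) = (1/(-60430644821/25996) + 1669009) - 1*(-93648) = (-25996/60430644821 + 1669009) + 93648 = 100859290082026393/60430644821 + 93648 = 106518499108223401/60430644821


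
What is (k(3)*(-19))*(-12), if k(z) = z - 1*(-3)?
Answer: 1368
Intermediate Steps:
k(z) = 3 + z (k(z) = z + 3 = 3 + z)
(k(3)*(-19))*(-12) = ((3 + 3)*(-19))*(-12) = (6*(-19))*(-12) = -114*(-12) = 1368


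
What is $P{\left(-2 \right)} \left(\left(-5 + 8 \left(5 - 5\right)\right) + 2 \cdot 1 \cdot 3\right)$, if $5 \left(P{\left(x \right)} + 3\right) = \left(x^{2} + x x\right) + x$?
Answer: $- \frac{9}{5} \approx -1.8$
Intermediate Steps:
$P{\left(x \right)} = -3 + \frac{x}{5} + \frac{2 x^{2}}{5}$ ($P{\left(x \right)} = -3 + \frac{\left(x^{2} + x x\right) + x}{5} = -3 + \frac{\left(x^{2} + x^{2}\right) + x}{5} = -3 + \frac{2 x^{2} + x}{5} = -3 + \frac{x + 2 x^{2}}{5} = -3 + \left(\frac{x}{5} + \frac{2 x^{2}}{5}\right) = -3 + \frac{x}{5} + \frac{2 x^{2}}{5}$)
$P{\left(-2 \right)} \left(\left(-5 + 8 \left(5 - 5\right)\right) + 2 \cdot 1 \cdot 3\right) = \left(-3 + \frac{1}{5} \left(-2\right) + \frac{2 \left(-2\right)^{2}}{5}\right) \left(\left(-5 + 8 \left(5 - 5\right)\right) + 2 \cdot 1 \cdot 3\right) = \left(-3 - \frac{2}{5} + \frac{2}{5} \cdot 4\right) \left(\left(-5 + 8 \left(5 - 5\right)\right) + 2 \cdot 3\right) = \left(-3 - \frac{2}{5} + \frac{8}{5}\right) \left(\left(-5 + 8 \cdot 0\right) + 6\right) = - \frac{9 \left(\left(-5 + 0\right) + 6\right)}{5} = - \frac{9 \left(-5 + 6\right)}{5} = \left(- \frac{9}{5}\right) 1 = - \frac{9}{5}$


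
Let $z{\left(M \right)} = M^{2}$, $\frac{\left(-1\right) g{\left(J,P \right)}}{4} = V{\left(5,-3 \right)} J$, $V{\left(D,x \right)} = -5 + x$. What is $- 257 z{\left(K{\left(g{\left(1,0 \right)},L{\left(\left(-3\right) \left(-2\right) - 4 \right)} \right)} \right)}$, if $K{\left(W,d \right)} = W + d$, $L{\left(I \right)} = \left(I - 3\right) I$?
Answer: $-231300$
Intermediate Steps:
$L{\left(I \right)} = I \left(-3 + I\right)$ ($L{\left(I \right)} = \left(-3 + I\right) I = I \left(-3 + I\right)$)
$g{\left(J,P \right)} = 32 J$ ($g{\left(J,P \right)} = - 4 \left(-5 - 3\right) J = - 4 \left(- 8 J\right) = 32 J$)
$- 257 z{\left(K{\left(g{\left(1,0 \right)},L{\left(\left(-3\right) \left(-2\right) - 4 \right)} \right)} \right)} = - 257 \left(32 \cdot 1 + \left(\left(-3\right) \left(-2\right) - 4\right) \left(-3 - -2\right)\right)^{2} = - 257 \left(32 + \left(6 - 4\right) \left(-3 + \left(6 - 4\right)\right)\right)^{2} = - 257 \left(32 + 2 \left(-3 + 2\right)\right)^{2} = - 257 \left(32 + 2 \left(-1\right)\right)^{2} = - 257 \left(32 - 2\right)^{2} = - 257 \cdot 30^{2} = \left(-257\right) 900 = -231300$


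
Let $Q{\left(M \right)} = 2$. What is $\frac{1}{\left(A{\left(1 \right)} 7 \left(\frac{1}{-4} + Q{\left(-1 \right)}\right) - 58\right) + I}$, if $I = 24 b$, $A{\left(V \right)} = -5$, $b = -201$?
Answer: $- \frac{4}{19773} \approx -0.0002023$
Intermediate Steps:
$I = -4824$ ($I = 24 \left(-201\right) = -4824$)
$\frac{1}{\left(A{\left(1 \right)} 7 \left(\frac{1}{-4} + Q{\left(-1 \right)}\right) - 58\right) + I} = \frac{1}{\left(- 5 \cdot 7 \left(\frac{1}{-4} + 2\right) - 58\right) - 4824} = \frac{1}{\left(- 5 \cdot 7 \left(- \frac{1}{4} + 2\right) - 58\right) - 4824} = \frac{1}{\left(- 5 \cdot 7 \cdot \frac{7}{4} - 58\right) - 4824} = \frac{1}{\left(\left(-5\right) \frac{49}{4} - 58\right) - 4824} = \frac{1}{\left(- \frac{245}{4} - 58\right) - 4824} = \frac{1}{- \frac{477}{4} - 4824} = \frac{1}{- \frac{19773}{4}} = - \frac{4}{19773}$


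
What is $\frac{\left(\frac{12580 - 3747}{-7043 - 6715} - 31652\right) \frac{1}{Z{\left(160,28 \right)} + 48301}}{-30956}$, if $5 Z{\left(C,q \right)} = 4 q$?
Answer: $\frac{2177385245}{102902903931816} \approx 2.116 \cdot 10^{-5}$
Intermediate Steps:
$Z{\left(C,q \right)} = \frac{4 q}{5}$
$\frac{\left(\frac{12580 - 3747}{-7043 - 6715} - 31652\right) \frac{1}{Z{\left(160,28 \right)} + 48301}}{-30956} = \frac{\left(\frac{12580 - 3747}{-7043 - 6715} - 31652\right) \frac{1}{\frac{4}{5} \cdot 28 + 48301}}{-30956} = \frac{\frac{8833}{-13758} - 31652}{\frac{112}{5} + 48301} \left(- \frac{1}{30956}\right) = \frac{8833 \left(- \frac{1}{13758}\right) - 31652}{\frac{241617}{5}} \left(- \frac{1}{30956}\right) = \left(- \frac{8833}{13758} - 31652\right) \frac{5}{241617} \left(- \frac{1}{30956}\right) = \left(- \frac{435477049}{13758}\right) \frac{5}{241617} \left(- \frac{1}{30956}\right) = \left(- \frac{2177385245}{3324166686}\right) \left(- \frac{1}{30956}\right) = \frac{2177385245}{102902903931816}$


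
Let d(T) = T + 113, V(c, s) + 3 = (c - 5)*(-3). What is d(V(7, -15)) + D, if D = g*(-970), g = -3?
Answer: 3014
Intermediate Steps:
V(c, s) = 12 - 3*c (V(c, s) = -3 + (c - 5)*(-3) = -3 + (-5 + c)*(-3) = -3 + (15 - 3*c) = 12 - 3*c)
D = 2910 (D = -3*(-970) = 2910)
d(T) = 113 + T
d(V(7, -15)) + D = (113 + (12 - 3*7)) + 2910 = (113 + (12 - 21)) + 2910 = (113 - 9) + 2910 = 104 + 2910 = 3014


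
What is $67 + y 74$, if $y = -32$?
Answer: $-2301$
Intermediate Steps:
$67 + y 74 = 67 - 2368 = -2301$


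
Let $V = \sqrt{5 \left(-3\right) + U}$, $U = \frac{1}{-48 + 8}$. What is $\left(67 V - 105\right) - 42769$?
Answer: $-42874 + \frac{67 i \sqrt{6010}}{20} \approx -42874.0 + 259.71 i$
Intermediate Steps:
$U = - \frac{1}{40}$ ($U = \frac{1}{-40} = - \frac{1}{40} \approx -0.025$)
$V = \frac{i \sqrt{6010}}{20}$ ($V = \sqrt{5 \left(-3\right) - \frac{1}{40}} = \sqrt{-15 - \frac{1}{40}} = \sqrt{- \frac{601}{40}} = \frac{i \sqrt{6010}}{20} \approx 3.8762 i$)
$\left(67 V - 105\right) - 42769 = \left(67 \frac{i \sqrt{6010}}{20} - 105\right) - 42769 = \left(\frac{67 i \sqrt{6010}}{20} - 105\right) - 42769 = \left(-105 + \frac{67 i \sqrt{6010}}{20}\right) - 42769 = -42874 + \frac{67 i \sqrt{6010}}{20}$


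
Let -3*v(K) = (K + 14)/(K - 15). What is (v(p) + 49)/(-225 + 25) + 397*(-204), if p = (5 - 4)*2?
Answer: -631708327/7800 ≈ -80988.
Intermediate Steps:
p = 2 (p = 1*2 = 2)
v(K) = -(14 + K)/(3*(-15 + K)) (v(K) = -(K + 14)/(3*(K - 15)) = -(14 + K)/(3*(-15 + K)))
(v(p) + 49)/(-225 + 25) + 397*(-204) = ((-14 - 1*2)/(3*(-15 + 2)) + 49)/(-225 + 25) + 397*(-204) = ((⅓)*(-14 - 2)/(-13) + 49)/(-200) - 80988 = ((⅓)*(-1/13)*(-16) + 49)*(-1/200) - 80988 = (16/39 + 49)*(-1/200) - 80988 = (1927/39)*(-1/200) - 80988 = -1927/7800 - 80988 = -631708327/7800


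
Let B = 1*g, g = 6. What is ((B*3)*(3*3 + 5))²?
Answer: 63504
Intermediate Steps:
B = 6 (B = 1*6 = 6)
((B*3)*(3*3 + 5))² = ((6*3)*(3*3 + 5))² = (18*(9 + 5))² = (18*14)² = 252² = 63504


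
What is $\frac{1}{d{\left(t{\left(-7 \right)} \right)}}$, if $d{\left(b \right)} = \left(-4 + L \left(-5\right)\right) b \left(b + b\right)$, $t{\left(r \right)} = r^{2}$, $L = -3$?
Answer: $\frac{1}{52822} \approx 1.8932 \cdot 10^{-5}$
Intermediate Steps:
$d{\left(b \right)} = 22 b^{2}$ ($d{\left(b \right)} = \left(-4 - -15\right) b \left(b + b\right) = \left(-4 + 15\right) b 2 b = 11 b 2 b = 22 b^{2}$)
$\frac{1}{d{\left(t{\left(-7 \right)} \right)}} = \frac{1}{22 \left(\left(-7\right)^{2}\right)^{2}} = \frac{1}{22 \cdot 49^{2}} = \frac{1}{22 \cdot 2401} = \frac{1}{52822}$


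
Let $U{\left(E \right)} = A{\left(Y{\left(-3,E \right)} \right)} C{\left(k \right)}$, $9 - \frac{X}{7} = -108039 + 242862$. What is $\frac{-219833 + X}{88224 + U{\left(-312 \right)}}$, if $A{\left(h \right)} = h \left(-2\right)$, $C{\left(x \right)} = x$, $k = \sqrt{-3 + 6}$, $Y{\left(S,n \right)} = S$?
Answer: $- \frac{8554279912}{648622839} + \frac{1163531 \sqrt{3}}{1297245678} \approx -13.187$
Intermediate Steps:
$k = \sqrt{3} \approx 1.732$
$X = -943698$ ($X = 63 - 7 \left(-108039 + 242862\right) = 63 - 943761 = -943698$)
$A{\left(h \right)} = - 2 h$
$U{\left(E \right)} = 6 \sqrt{3}$ ($U{\left(E \right)} = \left(-2\right) \left(-3\right) \sqrt{3} = 6 \sqrt{3}$)
$\frac{-219833 + X}{88224 + U{\left(-312 \right)}} = \frac{-219833 - 943698}{88224 + 6 \sqrt{3}} = - \frac{1163531}{88224 + 6 \sqrt{3}}$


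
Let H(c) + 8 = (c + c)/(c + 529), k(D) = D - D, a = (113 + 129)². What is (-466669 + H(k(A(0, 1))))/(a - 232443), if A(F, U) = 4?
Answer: 466677/173879 ≈ 2.6839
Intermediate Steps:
a = 58564 (a = 242² = 58564)
k(D) = 0
H(c) = -8 + 2*c/(529 + c) (H(c) = -8 + (c + c)/(c + 529) = -8 + (2*c)/(529 + c) = -8 + 2*c/(529 + c))
(-466669 + H(k(A(0, 1))))/(a - 232443) = (-466669 + 2*(-2116 - 3*0)/(529 + 0))/(58564 - 232443) = (-466669 + 2*(-2116 + 0)/529)/(-173879) = (-466669 + 2*(1/529)*(-2116))*(-1/173879) = (-466669 - 8)*(-1/173879) = -466677*(-1/173879) = 466677/173879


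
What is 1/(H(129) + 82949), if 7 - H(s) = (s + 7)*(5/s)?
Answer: 129/10700644 ≈ 1.2055e-5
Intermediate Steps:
H(s) = 7 - 5*(7 + s)/s (H(s) = 7 - (s + 7)*5/s = 7 - (7 + s)*5/s = 7 - 5*(7 + s)/s)
1/(H(129) + 82949) = 1/((2 - 35/129) + 82949) = 1/(223/129 + 82949) = 1/(10700644/129) = 129/10700644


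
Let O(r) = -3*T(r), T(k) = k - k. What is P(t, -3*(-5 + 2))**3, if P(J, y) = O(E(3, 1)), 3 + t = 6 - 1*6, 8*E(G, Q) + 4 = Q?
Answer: 0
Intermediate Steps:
T(k) = 0
E(G, Q) = -1/2 + Q/8
t = -3 (t = -3 + (6 - 1*6) = -3 + (6 - 6) = -3 + 0 = -3)
O(r) = 0 (O(r) = -3*0 = 0)
P(J, y) = 0
P(t, -3*(-5 + 2))**3 = 0**3 = 0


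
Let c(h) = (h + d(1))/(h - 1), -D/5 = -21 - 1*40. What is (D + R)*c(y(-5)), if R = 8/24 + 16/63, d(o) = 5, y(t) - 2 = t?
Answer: -9626/63 ≈ -152.79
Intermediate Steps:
y(t) = 2 + t
D = 305 (D = -5*(-21 - 1*40) = -5*(-21 - 40) = -5*(-61) = 305)
c(h) = (5 + h)/(-1 + h) (c(h) = (h + 5)/(h - 1) = (5 + h)/(-1 + h))
R = 37/63 (R = 8*(1/24) + 16*(1/63) = ⅓ + 16/63 = 37/63 ≈ 0.58730)
(D + R)*c(y(-5)) = (305 + 37/63)*((5 + (2 - 5))/(-1 + (2 - 5))) = 19252*((5 - 3)/(-1 - 3))/63 = 19252*(2/(-4))/63 = 19252*(-¼*2)/63 = (19252/63)*(-½) = -9626/63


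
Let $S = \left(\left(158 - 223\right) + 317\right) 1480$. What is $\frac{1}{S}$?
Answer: $\frac{1}{372960} \approx 2.6813 \cdot 10^{-6}$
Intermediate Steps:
$S = 372960$ ($S = \left(\left(158 - 223\right) + 317\right) 1480 = \left(-65 + 317\right) 1480 = 252 \cdot 1480 = 372960$)
$\frac{1}{S} = \frac{1}{372960}$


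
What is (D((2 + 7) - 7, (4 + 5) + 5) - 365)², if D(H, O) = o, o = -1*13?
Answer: 142884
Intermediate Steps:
o = -13
D(H, O) = -13
(D((2 + 7) - 7, (4 + 5) + 5) - 365)² = (-13 - 365)² = (-378)² = 142884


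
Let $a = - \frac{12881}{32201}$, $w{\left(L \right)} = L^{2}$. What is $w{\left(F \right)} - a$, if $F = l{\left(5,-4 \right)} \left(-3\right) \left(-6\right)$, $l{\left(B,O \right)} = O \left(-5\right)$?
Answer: $\frac{4173262481}{32201} \approx 1.296 \cdot 10^{5}$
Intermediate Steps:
$l{\left(B,O \right)} = - 5 O$
$F = 360$ ($F = \left(-5\right) \left(-4\right) \left(-3\right) \left(-6\right) = 20 \left(-3\right) \left(-6\right) = \left(-60\right) \left(-6\right) = 360$)
$a = - \frac{12881}{32201}$ ($a = \left(-12881\right) \frac{1}{32201} = - \frac{12881}{32201} \approx -0.40002$)
$w{\left(F \right)} - a = 360^{2} - - \frac{12881}{32201} = 129600 + \frac{12881}{32201} = \frac{4173262481}{32201}$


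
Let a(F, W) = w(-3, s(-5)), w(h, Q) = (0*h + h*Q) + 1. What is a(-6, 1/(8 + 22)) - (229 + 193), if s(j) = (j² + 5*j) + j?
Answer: -406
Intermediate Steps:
s(j) = j² + 6*j
w(h, Q) = 1 + Q*h (w(h, Q) = (0 + Q*h) + 1 = Q*h + 1 = 1 + Q*h)
a(F, W) = 16 (a(F, W) = 1 - 5*(6 - 5)*(-3) = 1 - 5*1*(-3) = 1 - 5*(-3) = 1 + 15 = 16)
a(-6, 1/(8 + 22)) - (229 + 193) = 16 - (229 + 193) = 16 - 1*422 = 16 - 422 = -406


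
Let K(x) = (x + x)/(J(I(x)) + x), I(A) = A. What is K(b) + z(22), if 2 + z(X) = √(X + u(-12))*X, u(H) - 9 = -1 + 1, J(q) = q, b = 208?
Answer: -1 + 22*√31 ≈ 121.49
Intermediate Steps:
u(H) = 9 (u(H) = 9 + (-1 + 1) = 9 + 0 = 9)
K(x) = 1 (K(x) = (x + x)/(x + x) = (2*x)/((2*x)) = (2*x)*(1/(2*x)) = 1)
z(X) = -2 + X*√(9 + X) (z(X) = -2 + √(X + 9)*X = -2 + √(9 + X)*X = -2 + X*√(9 + X))
K(b) + z(22) = 1 + (-2 + 22*√(9 + 22)) = 1 + (-2 + 22*√31) = -1 + 22*√31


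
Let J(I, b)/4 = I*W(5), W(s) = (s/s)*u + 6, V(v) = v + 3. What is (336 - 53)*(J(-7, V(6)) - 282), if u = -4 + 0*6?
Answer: -95654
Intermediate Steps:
V(v) = 3 + v
u = -4 (u = -4 + 0 = -4)
W(s) = 2 (W(s) = (s/s)*(-4) + 6 = 1*(-4) + 6 = -4 + 6 = 2)
J(I, b) = 8*I (J(I, b) = 4*(I*2) = 4*(2*I) = 8*I)
(336 - 53)*(J(-7, V(6)) - 282) = (336 - 53)*(8*(-7) - 282) = 283*(-56 - 282) = 283*(-338) = -95654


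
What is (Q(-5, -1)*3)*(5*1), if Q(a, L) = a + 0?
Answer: -75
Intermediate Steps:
Q(a, L) = a
(Q(-5, -1)*3)*(5*1) = (-5*3)*(5*1) = -15*5 = -75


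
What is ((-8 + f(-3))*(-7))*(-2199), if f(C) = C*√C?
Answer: -123144 - 46179*I*√3 ≈ -1.2314e+5 - 79984.0*I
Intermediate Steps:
f(C) = C^(3/2)
((-8 + f(-3))*(-7))*(-2199) = ((-8 + (-3)^(3/2))*(-7))*(-2199) = ((-8 - 3*I*√3)*(-7))*(-2199) = (56 + 21*I*√3)*(-2199) = -123144 - 46179*I*√3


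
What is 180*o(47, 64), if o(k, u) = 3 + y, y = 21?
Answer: 4320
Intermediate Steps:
o(k, u) = 24 (o(k, u) = 3 + 21 = 24)
180*o(47, 64) = 180*24 = 4320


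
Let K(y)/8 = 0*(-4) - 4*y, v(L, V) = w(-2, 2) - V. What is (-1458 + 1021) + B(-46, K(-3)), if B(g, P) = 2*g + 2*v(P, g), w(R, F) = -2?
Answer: -441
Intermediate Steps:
v(L, V) = -2 - V
K(y) = -32*y (K(y) = 8*(0*(-4) - 4*y) = 8*(0 - 4*y) = 8*(-4*y) = -32*y)
B(g, P) = -4 (B(g, P) = 2*g + 2*(-2 - g) = 2*g + (-4 - 2*g) = -4)
(-1458 + 1021) + B(-46, K(-3)) = (-1458 + 1021) - 4 = -437 - 4 = -441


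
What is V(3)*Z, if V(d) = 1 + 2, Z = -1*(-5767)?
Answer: 17301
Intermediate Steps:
Z = 5767
V(d) = 3
V(3)*Z = 3*5767 = 17301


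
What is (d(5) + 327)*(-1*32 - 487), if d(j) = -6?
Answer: -166599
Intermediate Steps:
(d(5) + 327)*(-1*32 - 487) = (-6 + 327)*(-1*32 - 487) = 321*(-32 - 487) = 321*(-519) = -166599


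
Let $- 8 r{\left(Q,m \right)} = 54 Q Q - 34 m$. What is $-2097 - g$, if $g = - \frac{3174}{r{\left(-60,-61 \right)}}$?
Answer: $- \frac{206015685}{98237} \approx -2097.1$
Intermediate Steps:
$r{\left(Q,m \right)} = - \frac{27 Q^{2}}{4} + \frac{17 m}{4}$ ($r{\left(Q,m \right)} = - \frac{54 Q Q - 34 m}{8} = - \frac{54 Q^{2} - 34 m}{8} = - \frac{- 34 m + 54 Q^{2}}{8} = - \frac{27 Q^{2}}{4} + \frac{17 m}{4}$)
$g = \frac{12696}{98237}$ ($g = - \frac{3174}{- \frac{27 \left(-60\right)^{2}}{4} + \frac{17}{4} \left(-61\right)} = - \frac{3174}{\left(- \frac{27}{4}\right) 3600 - \frac{1037}{4}} = - \frac{3174}{-24300 - \frac{1037}{4}} = - \frac{3174}{- \frac{98237}{4}} = \left(-3174\right) \left(- \frac{4}{98237}\right) = \frac{12696}{98237} \approx 0.12924$)
$-2097 - g = -2097 - \frac{12696}{98237} = - \frac{206015685}{98237}$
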